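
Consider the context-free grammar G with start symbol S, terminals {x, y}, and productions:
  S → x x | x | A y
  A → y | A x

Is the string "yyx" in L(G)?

no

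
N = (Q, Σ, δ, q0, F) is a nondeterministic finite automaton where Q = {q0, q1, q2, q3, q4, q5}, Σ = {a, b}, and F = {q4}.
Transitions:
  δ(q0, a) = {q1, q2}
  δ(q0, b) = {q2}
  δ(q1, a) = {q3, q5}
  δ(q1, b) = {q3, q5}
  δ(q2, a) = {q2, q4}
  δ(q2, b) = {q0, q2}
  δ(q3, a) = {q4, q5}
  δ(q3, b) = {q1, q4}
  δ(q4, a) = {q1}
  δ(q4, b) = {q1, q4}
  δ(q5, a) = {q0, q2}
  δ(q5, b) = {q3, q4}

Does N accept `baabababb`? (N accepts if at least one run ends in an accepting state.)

Start: {q0}
read b: {q2}
read a: {q2, q4}
read a: {q1, q2, q4}
read b: {q0, q1, q2, q3, q4, q5}
read a: {q0, q1, q2, q3, q4, q5}
read b: {q0, q1, q2, q3, q4, q5}
read a: {q0, q1, q2, q3, q4, q5}
read b: {q0, q1, q2, q3, q4, q5}
read b: {q0, q1, q2, q3, q4, q5}
Reachable ∩ accepting = {q4} — nonempty.

accepted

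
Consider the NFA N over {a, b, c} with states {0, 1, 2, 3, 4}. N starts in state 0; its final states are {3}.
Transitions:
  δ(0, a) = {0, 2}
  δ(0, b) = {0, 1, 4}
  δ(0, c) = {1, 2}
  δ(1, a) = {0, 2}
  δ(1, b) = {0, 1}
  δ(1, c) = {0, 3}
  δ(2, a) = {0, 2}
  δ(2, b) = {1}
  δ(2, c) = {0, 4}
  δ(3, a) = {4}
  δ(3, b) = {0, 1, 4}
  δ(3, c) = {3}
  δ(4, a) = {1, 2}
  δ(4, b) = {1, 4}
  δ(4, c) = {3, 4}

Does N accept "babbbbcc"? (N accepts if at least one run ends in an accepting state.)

accepted

Start: {0}
read b: {0, 1, 4}
read a: {0, 1, 2}
read b: {0, 1, 4}
read b: {0, 1, 4}
read b: {0, 1, 4}
read b: {0, 1, 4}
read c: {0, 1, 2, 3, 4}
read c: {0, 1, 2, 3, 4}
Reachable ∩ accepting = {3} — nonempty.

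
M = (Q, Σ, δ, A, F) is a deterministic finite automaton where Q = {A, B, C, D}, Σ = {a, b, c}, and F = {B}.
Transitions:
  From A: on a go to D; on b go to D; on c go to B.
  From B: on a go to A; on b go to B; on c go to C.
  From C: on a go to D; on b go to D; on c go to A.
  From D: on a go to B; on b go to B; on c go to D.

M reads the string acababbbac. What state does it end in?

A --a--> D
D --c--> D
D --a--> B
B --b--> B
B --a--> A
A --b--> D
D --b--> B
B --b--> B
B --a--> A
A --c--> B

B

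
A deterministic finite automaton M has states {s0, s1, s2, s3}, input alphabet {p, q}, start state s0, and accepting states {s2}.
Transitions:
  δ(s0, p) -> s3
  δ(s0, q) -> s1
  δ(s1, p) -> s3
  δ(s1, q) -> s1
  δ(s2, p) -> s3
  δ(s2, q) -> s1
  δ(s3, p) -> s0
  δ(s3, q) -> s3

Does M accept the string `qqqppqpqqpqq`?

s0 --q--> s1
s1 --q--> s1
s1 --q--> s1
s1 --p--> s3
s3 --p--> s0
s0 --q--> s1
s1 --p--> s3
s3 --q--> s3
s3 --q--> s3
s3 --p--> s0
s0 --q--> s1
s1 --q--> s1
End in state s1, which is not an accepting state.

rejected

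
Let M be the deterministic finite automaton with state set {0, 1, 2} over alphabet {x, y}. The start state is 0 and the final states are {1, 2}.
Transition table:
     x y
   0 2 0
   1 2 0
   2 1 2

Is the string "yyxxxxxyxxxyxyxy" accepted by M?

0 --y--> 0
0 --y--> 0
0 --x--> 2
2 --x--> 1
1 --x--> 2
2 --x--> 1
1 --x--> 2
2 --y--> 2
2 --x--> 1
1 --x--> 2
2 --x--> 1
1 --y--> 0
0 --x--> 2
2 --y--> 2
2 --x--> 1
1 --y--> 0
End in state 0, which is not an accepting state.

rejected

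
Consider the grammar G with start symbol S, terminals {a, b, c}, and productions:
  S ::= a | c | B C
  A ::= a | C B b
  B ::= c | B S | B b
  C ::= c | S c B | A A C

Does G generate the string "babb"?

no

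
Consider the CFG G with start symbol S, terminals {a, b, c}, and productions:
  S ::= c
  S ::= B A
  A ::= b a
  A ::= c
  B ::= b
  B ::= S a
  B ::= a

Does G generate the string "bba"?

yes

S ⇒ BA ⇒ bA ⇒ bba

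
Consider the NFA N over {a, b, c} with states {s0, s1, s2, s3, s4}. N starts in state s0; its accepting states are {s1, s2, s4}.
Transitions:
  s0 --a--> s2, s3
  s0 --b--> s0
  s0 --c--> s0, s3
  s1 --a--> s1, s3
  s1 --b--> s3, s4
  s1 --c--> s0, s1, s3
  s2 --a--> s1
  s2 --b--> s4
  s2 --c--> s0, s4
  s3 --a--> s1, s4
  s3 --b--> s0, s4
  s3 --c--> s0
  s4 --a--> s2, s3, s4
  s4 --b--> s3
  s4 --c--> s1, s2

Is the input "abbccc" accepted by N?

rejected

Start: {s0}
read a: {s2, s3}
read b: {s0, s4}
read b: {s0, s3}
read c: {s0, s3}
read c: {s0, s3}
read c: {s0, s3}
Reachable ∩ accepting = {} — empty.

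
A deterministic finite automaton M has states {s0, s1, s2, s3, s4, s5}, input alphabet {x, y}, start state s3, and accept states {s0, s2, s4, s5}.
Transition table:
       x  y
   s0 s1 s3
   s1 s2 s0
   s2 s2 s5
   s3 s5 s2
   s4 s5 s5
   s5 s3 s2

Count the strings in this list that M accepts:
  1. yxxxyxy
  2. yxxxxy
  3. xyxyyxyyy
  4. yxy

4

yxxxyxy: accepted
yxxxxy: accepted
xyxyyxyyy: accepted
yxy: accepted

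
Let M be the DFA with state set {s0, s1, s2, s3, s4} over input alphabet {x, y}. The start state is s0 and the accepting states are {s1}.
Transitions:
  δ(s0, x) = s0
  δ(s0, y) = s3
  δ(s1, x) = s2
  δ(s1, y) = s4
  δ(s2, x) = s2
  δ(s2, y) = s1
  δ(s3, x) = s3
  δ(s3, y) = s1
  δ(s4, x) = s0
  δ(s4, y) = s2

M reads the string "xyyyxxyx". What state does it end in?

s3

s0 --x--> s0
s0 --y--> s3
s3 --y--> s1
s1 --y--> s4
s4 --x--> s0
s0 --x--> s0
s0 --y--> s3
s3 --x--> s3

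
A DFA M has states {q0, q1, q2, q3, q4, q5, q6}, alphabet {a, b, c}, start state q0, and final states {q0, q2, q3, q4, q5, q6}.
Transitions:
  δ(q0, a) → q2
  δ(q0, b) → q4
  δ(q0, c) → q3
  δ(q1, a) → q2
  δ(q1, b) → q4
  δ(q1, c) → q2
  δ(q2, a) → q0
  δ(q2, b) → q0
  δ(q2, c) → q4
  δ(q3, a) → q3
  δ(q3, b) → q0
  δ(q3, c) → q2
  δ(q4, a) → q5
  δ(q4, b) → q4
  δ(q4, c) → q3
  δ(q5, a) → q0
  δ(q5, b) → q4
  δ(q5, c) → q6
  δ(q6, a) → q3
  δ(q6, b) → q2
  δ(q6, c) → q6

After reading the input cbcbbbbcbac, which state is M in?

q0 --c--> q3
q3 --b--> q0
q0 --c--> q3
q3 --b--> q0
q0 --b--> q4
q4 --b--> q4
q4 --b--> q4
q4 --c--> q3
q3 --b--> q0
q0 --a--> q2
q2 --c--> q4

q4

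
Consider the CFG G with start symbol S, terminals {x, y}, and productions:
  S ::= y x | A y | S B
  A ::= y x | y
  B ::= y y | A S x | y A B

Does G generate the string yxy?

yes

S ⇒ Ay ⇒ yxy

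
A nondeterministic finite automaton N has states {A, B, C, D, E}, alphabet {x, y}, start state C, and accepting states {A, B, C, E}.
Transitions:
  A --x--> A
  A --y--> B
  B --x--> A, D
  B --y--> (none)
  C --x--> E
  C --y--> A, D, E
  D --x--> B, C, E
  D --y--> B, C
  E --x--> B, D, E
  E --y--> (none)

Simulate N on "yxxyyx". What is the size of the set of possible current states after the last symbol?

5

Start: {C}
read y: {A, D, E}
read x: {A, B, C, D, E}
read x: {A, B, C, D, E}
read y: {A, B, C, D, E}
read y: {A, B, C, D, E}
read x: {A, B, C, D, E}
Final reachable set {A, B, C, D, E} has 5 states.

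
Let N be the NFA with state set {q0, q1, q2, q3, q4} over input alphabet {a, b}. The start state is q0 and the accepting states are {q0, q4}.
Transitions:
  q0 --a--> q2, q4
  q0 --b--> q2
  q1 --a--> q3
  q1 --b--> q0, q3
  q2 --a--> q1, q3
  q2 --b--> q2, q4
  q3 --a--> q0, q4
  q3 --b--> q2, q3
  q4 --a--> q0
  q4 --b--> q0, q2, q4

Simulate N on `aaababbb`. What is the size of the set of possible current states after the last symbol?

Start: {q0}
read a: {q2, q4}
read a: {q0, q1, q3}
read a: {q0, q2, q3, q4}
read b: {q0, q2, q3, q4}
read a: {q0, q1, q2, q3, q4}
read b: {q0, q2, q3, q4}
read b: {q0, q2, q3, q4}
read b: {q0, q2, q3, q4}
Final reachable set {q0, q2, q3, q4} has 4 states.

4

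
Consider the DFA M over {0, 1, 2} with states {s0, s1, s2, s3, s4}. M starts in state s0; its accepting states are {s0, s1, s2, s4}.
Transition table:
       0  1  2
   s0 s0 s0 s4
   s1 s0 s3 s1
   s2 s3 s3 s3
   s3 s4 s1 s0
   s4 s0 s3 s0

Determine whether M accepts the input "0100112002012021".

rejected

s0 --0--> s0
s0 --1--> s0
s0 --0--> s0
s0 --0--> s0
s0 --1--> s0
s0 --1--> s0
s0 --2--> s4
s4 --0--> s0
s0 --0--> s0
s0 --2--> s4
s4 --0--> s0
s0 --1--> s0
s0 --2--> s4
s4 --0--> s0
s0 --2--> s4
s4 --1--> s3
End in state s3, which is not an accepting state.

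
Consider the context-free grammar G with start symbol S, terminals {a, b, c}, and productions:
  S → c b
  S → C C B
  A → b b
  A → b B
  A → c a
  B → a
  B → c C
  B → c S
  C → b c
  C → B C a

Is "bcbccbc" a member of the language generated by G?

S ⇒ CCB ⇒ bcCB ⇒ bcbcB ⇒ bcbccC ⇒ bcbccbc

yes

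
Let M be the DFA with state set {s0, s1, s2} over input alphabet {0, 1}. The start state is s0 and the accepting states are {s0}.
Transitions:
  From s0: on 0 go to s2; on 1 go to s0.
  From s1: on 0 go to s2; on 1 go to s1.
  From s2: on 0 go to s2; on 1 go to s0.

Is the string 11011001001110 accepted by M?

s0 --1--> s0
s0 --1--> s0
s0 --0--> s2
s2 --1--> s0
s0 --1--> s0
s0 --0--> s2
s2 --0--> s2
s2 --1--> s0
s0 --0--> s2
s2 --0--> s2
s2 --1--> s0
s0 --1--> s0
s0 --1--> s0
s0 --0--> s2
End in state s2, which is not an accepting state.

rejected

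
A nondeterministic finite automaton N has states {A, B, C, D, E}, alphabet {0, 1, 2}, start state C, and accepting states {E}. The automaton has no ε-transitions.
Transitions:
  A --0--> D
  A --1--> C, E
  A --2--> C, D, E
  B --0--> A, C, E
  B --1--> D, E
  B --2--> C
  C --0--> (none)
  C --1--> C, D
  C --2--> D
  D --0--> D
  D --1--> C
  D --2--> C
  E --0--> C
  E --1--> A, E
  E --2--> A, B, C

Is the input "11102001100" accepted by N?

Start: {C}
read 1: {C, D}
read 1: {C, D}
read 1: {C, D}
read 0: {D}
read 2: {C}
read 0: {}
The reachable set is empty and stays empty for the remaining 5 symbols.
Reachable ∩ accepting = {} — empty.

rejected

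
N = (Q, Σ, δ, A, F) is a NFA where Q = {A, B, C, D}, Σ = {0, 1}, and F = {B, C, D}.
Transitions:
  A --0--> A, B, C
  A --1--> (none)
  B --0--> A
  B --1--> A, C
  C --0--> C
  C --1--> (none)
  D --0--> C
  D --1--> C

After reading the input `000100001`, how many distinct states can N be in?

2

Start: {A}
read 0: {A, B, C}
read 0: {A, B, C}
read 0: {A, B, C}
read 1: {A, C}
read 0: {A, B, C}
read 0: {A, B, C}
read 0: {A, B, C}
read 0: {A, B, C}
read 1: {A, C}
Final reachable set {A, C} has 2 states.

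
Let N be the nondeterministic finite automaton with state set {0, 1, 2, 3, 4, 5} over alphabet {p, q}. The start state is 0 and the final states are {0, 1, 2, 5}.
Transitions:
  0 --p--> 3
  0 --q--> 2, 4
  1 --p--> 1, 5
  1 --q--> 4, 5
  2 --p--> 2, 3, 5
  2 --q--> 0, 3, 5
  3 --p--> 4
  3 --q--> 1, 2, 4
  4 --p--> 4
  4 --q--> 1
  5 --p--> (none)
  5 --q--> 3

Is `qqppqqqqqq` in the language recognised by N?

Start: {0}
read q: {2, 4}
read q: {0, 1, 3, 5}
read p: {1, 3, 4, 5}
read p: {1, 4, 5}
read q: {1, 3, 4, 5}
read q: {1, 2, 3, 4, 5}
read q: {0, 1, 2, 3, 4, 5}
read q: {0, 1, 2, 3, 4, 5}
read q: {0, 1, 2, 3, 4, 5}
read q: {0, 1, 2, 3, 4, 5}
Reachable ∩ accepting = {0, 1, 2, 5} — nonempty.

accepted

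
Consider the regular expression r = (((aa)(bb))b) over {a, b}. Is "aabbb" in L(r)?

Split as aabb·b: ((aa)(bb)) matches aabb and b matches b.

yes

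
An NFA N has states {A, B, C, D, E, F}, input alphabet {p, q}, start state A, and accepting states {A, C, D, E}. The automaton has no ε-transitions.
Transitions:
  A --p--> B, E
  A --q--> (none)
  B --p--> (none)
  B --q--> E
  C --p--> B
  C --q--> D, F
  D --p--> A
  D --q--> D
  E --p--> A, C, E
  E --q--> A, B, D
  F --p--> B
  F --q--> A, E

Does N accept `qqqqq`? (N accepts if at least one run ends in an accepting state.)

rejected

Start: {A}
read q: {}
The reachable set is empty and stays empty for the remaining 4 symbols.
Reachable ∩ accepting = {} — empty.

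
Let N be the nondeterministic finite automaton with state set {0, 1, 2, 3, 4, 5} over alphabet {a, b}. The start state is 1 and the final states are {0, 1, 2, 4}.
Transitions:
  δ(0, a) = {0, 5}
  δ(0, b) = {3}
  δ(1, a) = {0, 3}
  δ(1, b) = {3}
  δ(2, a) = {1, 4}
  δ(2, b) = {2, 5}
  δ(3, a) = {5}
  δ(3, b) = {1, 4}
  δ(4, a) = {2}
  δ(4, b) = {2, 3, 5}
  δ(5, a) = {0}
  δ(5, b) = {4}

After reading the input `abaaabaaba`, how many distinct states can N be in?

6

Start: {1}
read a: {0, 3}
read b: {1, 3, 4}
read a: {0, 2, 3, 5}
read a: {0, 1, 4, 5}
read a: {0, 2, 3, 5}
read b: {1, 2, 3, 4, 5}
read a: {0, 1, 2, 3, 4, 5}
read a: {0, 1, 2, 3, 4, 5}
read b: {1, 2, 3, 4, 5}
read a: {0, 1, 2, 3, 4, 5}
Final reachable set {0, 1, 2, 3, 4, 5} has 6 states.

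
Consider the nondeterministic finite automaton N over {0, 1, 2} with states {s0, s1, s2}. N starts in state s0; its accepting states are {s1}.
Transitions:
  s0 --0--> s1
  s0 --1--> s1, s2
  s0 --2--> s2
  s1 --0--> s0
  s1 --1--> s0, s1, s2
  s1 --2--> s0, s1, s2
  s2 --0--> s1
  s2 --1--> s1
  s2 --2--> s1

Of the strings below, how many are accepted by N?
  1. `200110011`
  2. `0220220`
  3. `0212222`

3

`200110011`: accepted
`0220220`: accepted
`0212222`: accepted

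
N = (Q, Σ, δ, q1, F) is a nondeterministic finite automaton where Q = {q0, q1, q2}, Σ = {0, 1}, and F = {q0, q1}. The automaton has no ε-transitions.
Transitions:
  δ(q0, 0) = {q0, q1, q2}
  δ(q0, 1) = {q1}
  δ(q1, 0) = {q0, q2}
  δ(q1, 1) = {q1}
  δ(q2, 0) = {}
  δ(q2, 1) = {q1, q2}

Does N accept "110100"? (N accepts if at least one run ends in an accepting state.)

accepted

Start: {q1}
read 1: {q1}
read 1: {q1}
read 0: {q0, q2}
read 1: {q1, q2}
read 0: {q0, q2}
read 0: {q0, q1, q2}
Reachable ∩ accepting = {q0, q1} — nonempty.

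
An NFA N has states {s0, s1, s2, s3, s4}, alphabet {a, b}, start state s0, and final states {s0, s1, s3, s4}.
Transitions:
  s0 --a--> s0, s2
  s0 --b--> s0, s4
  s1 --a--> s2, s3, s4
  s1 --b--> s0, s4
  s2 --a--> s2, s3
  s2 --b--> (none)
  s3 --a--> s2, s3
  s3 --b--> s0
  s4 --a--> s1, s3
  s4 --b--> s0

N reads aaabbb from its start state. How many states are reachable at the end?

Start: {s0}
read a: {s0, s2}
read a: {s0, s2, s3}
read a: {s0, s2, s3}
read b: {s0, s4}
read b: {s0, s4}
read b: {s0, s4}
Final reachable set {s0, s4} has 2 states.

2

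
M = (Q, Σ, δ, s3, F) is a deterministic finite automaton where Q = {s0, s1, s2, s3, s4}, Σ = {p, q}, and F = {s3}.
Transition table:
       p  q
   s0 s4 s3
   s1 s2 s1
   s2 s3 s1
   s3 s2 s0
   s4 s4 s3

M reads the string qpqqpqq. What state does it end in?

s0

s3 --q--> s0
s0 --p--> s4
s4 --q--> s3
s3 --q--> s0
s0 --p--> s4
s4 --q--> s3
s3 --q--> s0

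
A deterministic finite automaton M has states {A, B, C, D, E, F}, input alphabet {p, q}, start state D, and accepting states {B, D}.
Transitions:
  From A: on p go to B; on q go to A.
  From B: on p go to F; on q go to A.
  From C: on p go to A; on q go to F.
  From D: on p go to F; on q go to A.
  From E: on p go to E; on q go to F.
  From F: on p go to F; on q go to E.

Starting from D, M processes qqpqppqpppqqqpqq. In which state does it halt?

D --q--> A
A --q--> A
A --p--> B
B --q--> A
A --p--> B
B --p--> F
F --q--> E
E --p--> E
E --p--> E
E --p--> E
E --q--> F
F --q--> E
E --q--> F
F --p--> F
F --q--> E
E --q--> F

F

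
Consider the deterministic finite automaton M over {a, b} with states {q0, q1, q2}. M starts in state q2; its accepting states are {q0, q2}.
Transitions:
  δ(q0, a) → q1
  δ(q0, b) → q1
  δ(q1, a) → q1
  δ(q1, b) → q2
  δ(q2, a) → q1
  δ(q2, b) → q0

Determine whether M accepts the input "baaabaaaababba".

rejected

q2 --b--> q0
q0 --a--> q1
q1 --a--> q1
q1 --a--> q1
q1 --b--> q2
q2 --a--> q1
q1 --a--> q1
q1 --a--> q1
q1 --a--> q1
q1 --b--> q2
q2 --a--> q1
q1 --b--> q2
q2 --b--> q0
q0 --a--> q1
End in state q1, which is not an accepting state.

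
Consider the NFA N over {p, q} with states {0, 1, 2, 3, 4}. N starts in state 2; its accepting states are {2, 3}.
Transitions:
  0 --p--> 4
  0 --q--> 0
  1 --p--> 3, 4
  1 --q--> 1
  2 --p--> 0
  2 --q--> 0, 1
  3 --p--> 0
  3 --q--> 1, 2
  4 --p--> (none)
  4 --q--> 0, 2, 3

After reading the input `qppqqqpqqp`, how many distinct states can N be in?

Start: {2}
read q: {0, 1}
read p: {3, 4}
read p: {0}
read q: {0}
read q: {0}
read q: {0}
read p: {4}
read q: {0, 2, 3}
read q: {0, 1, 2}
read p: {0, 3, 4}
Final reachable set {0, 3, 4} has 3 states.

3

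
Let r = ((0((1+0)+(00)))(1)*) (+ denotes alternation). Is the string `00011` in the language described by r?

yes

Split as 000·11: (0((1+0)+(00))) matches 000 and (1)* matches 11.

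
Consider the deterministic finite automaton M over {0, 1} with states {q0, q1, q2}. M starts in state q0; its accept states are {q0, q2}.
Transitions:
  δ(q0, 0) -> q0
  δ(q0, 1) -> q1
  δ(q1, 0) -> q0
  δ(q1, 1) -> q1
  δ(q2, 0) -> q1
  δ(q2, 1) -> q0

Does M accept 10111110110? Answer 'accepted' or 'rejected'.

accepted

q0 --1--> q1
q1 --0--> q0
q0 --1--> q1
q1 --1--> q1
q1 --1--> q1
q1 --1--> q1
q1 --1--> q1
q1 --0--> q0
q0 --1--> q1
q1 --1--> q1
q1 --0--> q0
End in state q0, which is an accepting state.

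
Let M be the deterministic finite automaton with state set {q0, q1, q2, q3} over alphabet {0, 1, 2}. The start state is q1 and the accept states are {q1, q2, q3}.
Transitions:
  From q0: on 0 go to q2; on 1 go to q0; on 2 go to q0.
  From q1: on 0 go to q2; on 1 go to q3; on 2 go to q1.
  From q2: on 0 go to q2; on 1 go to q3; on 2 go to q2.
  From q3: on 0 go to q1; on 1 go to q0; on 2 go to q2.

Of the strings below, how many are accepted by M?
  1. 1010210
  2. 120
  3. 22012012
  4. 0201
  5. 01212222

1010210: accepted
120: accepted
22012012: accepted
0201: accepted
01212222: accepted

5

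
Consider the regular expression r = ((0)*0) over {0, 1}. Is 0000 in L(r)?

yes

Split as 000·0: (0)* matches 000 and 0 matches 0.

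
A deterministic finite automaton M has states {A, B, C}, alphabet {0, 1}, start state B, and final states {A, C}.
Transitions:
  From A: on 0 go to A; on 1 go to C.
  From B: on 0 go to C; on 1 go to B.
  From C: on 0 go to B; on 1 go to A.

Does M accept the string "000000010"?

B --0--> C
C --0--> B
B --0--> C
C --0--> B
B --0--> C
C --0--> B
B --0--> C
C --1--> A
A --0--> A
End in state A, which is an accepting state.

accepted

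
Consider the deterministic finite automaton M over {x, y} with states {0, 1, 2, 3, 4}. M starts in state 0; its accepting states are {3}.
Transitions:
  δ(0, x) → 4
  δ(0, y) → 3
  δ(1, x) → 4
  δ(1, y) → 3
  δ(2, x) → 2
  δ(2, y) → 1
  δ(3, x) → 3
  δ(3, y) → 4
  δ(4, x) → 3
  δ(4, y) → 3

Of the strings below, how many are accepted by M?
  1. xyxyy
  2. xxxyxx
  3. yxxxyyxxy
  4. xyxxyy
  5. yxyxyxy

xyxyy: accepted
xxxyxx: accepted
yxxxyyxxy: rejected
xyxxyy: accepted
yxyxyxy: rejected

3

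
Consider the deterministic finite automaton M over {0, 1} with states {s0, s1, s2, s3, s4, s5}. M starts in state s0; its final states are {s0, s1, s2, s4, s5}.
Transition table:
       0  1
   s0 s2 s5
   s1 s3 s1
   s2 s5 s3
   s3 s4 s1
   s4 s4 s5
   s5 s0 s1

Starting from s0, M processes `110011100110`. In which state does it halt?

s3

s0 --1--> s5
s5 --1--> s1
s1 --0--> s3
s3 --0--> s4
s4 --1--> s5
s5 --1--> s1
s1 --1--> s1
s1 --0--> s3
s3 --0--> s4
s4 --1--> s5
s5 --1--> s1
s1 --0--> s3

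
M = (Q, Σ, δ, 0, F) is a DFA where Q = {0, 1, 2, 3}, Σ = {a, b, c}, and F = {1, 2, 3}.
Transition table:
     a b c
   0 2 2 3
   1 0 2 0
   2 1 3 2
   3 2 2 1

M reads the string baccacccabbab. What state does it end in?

3

0 --b--> 2
2 --a--> 1
1 --c--> 0
0 --c--> 3
3 --a--> 2
2 --c--> 2
2 --c--> 2
2 --c--> 2
2 --a--> 1
1 --b--> 2
2 --b--> 3
3 --a--> 2
2 --b--> 3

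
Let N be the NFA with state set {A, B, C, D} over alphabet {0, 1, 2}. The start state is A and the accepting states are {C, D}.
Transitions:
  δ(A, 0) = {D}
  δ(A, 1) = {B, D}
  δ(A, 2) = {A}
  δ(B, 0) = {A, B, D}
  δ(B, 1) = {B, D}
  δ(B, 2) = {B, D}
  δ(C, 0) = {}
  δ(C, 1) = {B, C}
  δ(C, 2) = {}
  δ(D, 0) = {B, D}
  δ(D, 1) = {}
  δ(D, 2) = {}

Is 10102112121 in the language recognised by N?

accepted

Start: {A}
read 1: {B, D}
read 0: {A, B, D}
read 1: {B, D}
read 0: {A, B, D}
read 2: {A, B, D}
read 1: {B, D}
read 1: {B, D}
read 2: {B, D}
read 1: {B, D}
read 2: {B, D}
read 1: {B, D}
Reachable ∩ accepting = {D} — nonempty.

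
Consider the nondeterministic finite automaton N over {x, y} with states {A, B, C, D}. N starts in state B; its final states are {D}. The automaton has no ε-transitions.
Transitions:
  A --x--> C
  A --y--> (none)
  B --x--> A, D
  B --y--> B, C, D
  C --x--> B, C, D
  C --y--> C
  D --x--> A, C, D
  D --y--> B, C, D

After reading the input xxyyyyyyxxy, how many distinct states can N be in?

3

Start: {B}
read x: {A, D}
read x: {A, C, D}
read y: {B, C, D}
read y: {B, C, D}
read y: {B, C, D}
read y: {B, C, D}
read y: {B, C, D}
read y: {B, C, D}
read x: {A, B, C, D}
read x: {A, B, C, D}
read y: {B, C, D}
Final reachable set {B, C, D} has 3 states.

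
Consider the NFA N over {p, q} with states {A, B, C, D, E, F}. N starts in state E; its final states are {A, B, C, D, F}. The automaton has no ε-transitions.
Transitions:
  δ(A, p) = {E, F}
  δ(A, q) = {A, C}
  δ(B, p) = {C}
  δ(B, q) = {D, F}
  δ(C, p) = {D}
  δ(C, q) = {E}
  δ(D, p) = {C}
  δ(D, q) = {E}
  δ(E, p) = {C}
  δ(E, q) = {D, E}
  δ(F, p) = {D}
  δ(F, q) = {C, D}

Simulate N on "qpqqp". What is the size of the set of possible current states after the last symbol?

Start: {E}
read q: {D, E}
read p: {C}
read q: {E}
read q: {D, E}
read p: {C}
Final reachable set {C} has 1 state.

1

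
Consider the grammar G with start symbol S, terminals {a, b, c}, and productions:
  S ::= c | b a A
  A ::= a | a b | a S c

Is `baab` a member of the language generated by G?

yes

S ⇒ baA ⇒ baab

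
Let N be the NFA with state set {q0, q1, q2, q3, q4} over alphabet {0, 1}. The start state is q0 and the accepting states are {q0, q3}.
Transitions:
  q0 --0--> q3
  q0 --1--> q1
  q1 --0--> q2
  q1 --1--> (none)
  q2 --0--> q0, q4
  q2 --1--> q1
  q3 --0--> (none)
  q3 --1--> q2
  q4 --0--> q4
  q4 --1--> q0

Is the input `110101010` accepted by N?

rejected

Start: {q0}
read 1: {q1}
read 1: {}
The reachable set is empty and stays empty for the remaining 7 symbols.
Reachable ∩ accepting = {} — empty.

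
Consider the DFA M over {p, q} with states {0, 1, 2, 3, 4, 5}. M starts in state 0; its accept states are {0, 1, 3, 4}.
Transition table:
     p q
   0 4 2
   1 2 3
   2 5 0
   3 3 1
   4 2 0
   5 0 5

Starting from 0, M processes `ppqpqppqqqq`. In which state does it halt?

0 --p--> 4
4 --p--> 2
2 --q--> 0
0 --p--> 4
4 --q--> 0
0 --p--> 4
4 --p--> 2
2 --q--> 0
0 --q--> 2
2 --q--> 0
0 --q--> 2

2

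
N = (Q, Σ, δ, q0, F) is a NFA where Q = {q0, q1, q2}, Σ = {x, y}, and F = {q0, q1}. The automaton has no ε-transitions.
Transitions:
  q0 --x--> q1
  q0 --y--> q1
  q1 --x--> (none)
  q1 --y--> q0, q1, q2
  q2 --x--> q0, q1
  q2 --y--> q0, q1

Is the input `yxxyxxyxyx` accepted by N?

Start: {q0}
read y: {q1}
read x: {}
The reachable set is empty and stays empty for the remaining 8 symbols.
Reachable ∩ accepting = {} — empty.

rejected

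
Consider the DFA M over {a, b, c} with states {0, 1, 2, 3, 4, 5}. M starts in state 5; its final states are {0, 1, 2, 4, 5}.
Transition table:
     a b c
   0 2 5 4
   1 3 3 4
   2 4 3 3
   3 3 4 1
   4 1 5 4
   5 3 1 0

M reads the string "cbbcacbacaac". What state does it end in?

5 --c--> 0
0 --b--> 5
5 --b--> 1
1 --c--> 4
4 --a--> 1
1 --c--> 4
4 --b--> 5
5 --a--> 3
3 --c--> 1
1 --a--> 3
3 --a--> 3
3 --c--> 1

1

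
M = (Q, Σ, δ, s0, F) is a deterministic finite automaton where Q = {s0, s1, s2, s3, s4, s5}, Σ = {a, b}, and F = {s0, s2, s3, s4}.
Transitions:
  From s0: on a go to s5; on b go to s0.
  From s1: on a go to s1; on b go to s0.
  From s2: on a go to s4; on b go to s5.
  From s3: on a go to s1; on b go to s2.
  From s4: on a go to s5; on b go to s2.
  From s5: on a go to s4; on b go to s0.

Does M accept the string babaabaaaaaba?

accepted

s0 --b--> s0
s0 --a--> s5
s5 --b--> s0
s0 --a--> s5
s5 --a--> s4
s4 --b--> s2
s2 --a--> s4
s4 --a--> s5
s5 --a--> s4
s4 --a--> s5
s5 --a--> s4
s4 --b--> s2
s2 --a--> s4
End in state s4, which is an accepting state.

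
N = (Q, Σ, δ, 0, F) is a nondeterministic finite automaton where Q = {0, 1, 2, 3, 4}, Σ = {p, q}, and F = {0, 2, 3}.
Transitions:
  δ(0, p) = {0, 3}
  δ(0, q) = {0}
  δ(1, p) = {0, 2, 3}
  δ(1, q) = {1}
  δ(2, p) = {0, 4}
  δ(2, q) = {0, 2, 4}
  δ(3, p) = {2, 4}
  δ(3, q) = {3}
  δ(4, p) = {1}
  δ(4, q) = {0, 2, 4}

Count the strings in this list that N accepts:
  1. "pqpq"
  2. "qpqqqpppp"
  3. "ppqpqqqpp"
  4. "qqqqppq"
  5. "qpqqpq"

5

"pqpq": accepted
"qpqqqpppp": accepted
"ppqpqqqpp": accepted
"qqqqppq": accepted
"qpqqpq": accepted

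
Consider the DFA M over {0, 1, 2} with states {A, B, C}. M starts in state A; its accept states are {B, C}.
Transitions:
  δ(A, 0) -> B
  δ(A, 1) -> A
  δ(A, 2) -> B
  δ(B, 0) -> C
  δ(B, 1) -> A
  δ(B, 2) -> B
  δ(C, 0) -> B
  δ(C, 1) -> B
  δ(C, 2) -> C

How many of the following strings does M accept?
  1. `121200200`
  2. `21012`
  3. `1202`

`121200200`: accepted
`21012`: accepted
`1202`: accepted

3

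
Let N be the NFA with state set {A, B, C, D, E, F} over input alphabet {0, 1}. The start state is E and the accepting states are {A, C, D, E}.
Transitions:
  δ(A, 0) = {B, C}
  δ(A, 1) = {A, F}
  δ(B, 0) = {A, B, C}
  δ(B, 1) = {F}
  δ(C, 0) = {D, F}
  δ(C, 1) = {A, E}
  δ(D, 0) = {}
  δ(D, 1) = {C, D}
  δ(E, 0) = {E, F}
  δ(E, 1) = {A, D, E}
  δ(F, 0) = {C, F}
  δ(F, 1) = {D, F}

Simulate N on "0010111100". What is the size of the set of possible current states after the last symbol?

Start: {E}
read 0: {E, F}
read 0: {C, E, F}
read 1: {A, D, E, F}
read 0: {B, C, E, F}
read 1: {A, D, E, F}
read 1: {A, C, D, E, F}
read 1: {A, C, D, E, F}
read 1: {A, C, D, E, F}
read 0: {B, C, D, E, F}
read 0: {A, B, C, D, E, F}
Final reachable set {A, B, C, D, E, F} has 6 states.

6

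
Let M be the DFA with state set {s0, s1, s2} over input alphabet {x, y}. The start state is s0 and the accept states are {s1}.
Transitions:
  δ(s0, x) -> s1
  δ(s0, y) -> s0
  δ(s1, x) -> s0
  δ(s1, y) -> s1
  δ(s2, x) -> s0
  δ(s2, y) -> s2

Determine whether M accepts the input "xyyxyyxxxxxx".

s0 --x--> s1
s1 --y--> s1
s1 --y--> s1
s1 --x--> s0
s0 --y--> s0
s0 --y--> s0
s0 --x--> s1
s1 --x--> s0
s0 --x--> s1
s1 --x--> s0
s0 --x--> s1
s1 --x--> s0
End in state s0, which is not an accepting state.

rejected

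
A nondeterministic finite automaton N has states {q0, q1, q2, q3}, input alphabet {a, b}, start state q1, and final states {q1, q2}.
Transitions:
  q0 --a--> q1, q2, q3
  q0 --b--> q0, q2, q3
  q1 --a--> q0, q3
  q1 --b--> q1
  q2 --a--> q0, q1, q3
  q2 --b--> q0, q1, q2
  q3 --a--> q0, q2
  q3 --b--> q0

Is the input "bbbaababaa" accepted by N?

accepted

Start: {q1}
read b: {q1}
read b: {q1}
read b: {q1}
read a: {q0, q3}
read a: {q0, q1, q2, q3}
read b: {q0, q1, q2, q3}
read a: {q0, q1, q2, q3}
read b: {q0, q1, q2, q3}
read a: {q0, q1, q2, q3}
read a: {q0, q1, q2, q3}
Reachable ∩ accepting = {q1, q2} — nonempty.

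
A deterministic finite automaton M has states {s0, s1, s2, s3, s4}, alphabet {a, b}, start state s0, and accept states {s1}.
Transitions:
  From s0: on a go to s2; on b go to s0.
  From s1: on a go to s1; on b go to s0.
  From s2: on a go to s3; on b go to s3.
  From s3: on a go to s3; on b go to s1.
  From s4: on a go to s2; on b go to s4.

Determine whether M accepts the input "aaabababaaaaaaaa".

rejected

s0 --a--> s2
s2 --a--> s3
s3 --a--> s3
s3 --b--> s1
s1 --a--> s1
s1 --b--> s0
s0 --a--> s2
s2 --b--> s3
s3 --a--> s3
s3 --a--> s3
s3 --a--> s3
s3 --a--> s3
s3 --a--> s3
s3 --a--> s3
s3 --a--> s3
s3 --a--> s3
End in state s3, which is not an accepting state.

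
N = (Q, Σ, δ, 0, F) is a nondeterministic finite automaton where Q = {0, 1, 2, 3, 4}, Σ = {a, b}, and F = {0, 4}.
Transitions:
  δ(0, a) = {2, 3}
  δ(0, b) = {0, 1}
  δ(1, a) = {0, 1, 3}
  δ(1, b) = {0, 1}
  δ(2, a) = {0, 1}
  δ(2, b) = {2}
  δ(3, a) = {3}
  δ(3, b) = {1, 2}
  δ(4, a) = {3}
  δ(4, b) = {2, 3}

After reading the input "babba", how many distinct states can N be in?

4

Start: {0}
read b: {0, 1}
read a: {0, 1, 2, 3}
read b: {0, 1, 2}
read b: {0, 1, 2}
read a: {0, 1, 2, 3}
Final reachable set {0, 1, 2, 3} has 4 states.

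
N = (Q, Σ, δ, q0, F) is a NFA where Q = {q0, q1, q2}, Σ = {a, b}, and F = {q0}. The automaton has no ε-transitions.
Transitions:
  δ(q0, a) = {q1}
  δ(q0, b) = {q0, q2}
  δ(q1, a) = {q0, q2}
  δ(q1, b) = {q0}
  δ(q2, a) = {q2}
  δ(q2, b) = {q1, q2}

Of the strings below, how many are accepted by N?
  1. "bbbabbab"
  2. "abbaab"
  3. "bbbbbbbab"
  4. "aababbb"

"bbbabbab": accepted
"abbaab": accepted
"bbbbbbbab": accepted
"aababbb": accepted

4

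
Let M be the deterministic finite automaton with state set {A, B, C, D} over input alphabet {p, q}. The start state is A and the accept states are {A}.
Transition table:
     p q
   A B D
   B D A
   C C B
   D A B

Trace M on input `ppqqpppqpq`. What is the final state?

A --p--> B
B --p--> D
D --q--> B
B --q--> A
A --p--> B
B --p--> D
D --p--> A
A --q--> D
D --p--> A
A --q--> D

D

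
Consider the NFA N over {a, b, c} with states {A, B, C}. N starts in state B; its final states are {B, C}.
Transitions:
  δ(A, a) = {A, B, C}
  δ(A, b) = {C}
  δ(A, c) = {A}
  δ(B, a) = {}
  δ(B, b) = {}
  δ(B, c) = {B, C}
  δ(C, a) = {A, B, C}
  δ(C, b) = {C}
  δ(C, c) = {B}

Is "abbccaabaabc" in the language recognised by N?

Start: {B}
read a: {}
The reachable set is empty and stays empty for the remaining 11 symbols.
Reachable ∩ accepting = {} — empty.

rejected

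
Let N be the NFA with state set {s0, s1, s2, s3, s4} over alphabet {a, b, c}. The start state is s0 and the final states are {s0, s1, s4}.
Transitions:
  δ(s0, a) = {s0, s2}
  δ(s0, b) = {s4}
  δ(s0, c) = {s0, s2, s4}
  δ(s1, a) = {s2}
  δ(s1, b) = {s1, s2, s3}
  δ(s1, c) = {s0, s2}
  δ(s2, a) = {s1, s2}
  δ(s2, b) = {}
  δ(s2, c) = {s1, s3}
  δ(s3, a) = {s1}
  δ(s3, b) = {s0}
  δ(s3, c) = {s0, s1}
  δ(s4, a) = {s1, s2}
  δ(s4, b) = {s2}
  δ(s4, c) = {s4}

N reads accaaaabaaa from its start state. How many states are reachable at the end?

2

Start: {s0}
read a: {s0, s2}
read c: {s0, s1, s2, s3, s4}
read c: {s0, s1, s2, s3, s4}
read a: {s0, s1, s2}
read a: {s0, s1, s2}
read a: {s0, s1, s2}
read a: {s0, s1, s2}
read b: {s1, s2, s3, s4}
read a: {s1, s2}
read a: {s1, s2}
read a: {s1, s2}
Final reachable set {s1, s2} has 2 states.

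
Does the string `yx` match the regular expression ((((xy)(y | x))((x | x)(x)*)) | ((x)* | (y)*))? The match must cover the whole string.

no

Neither (((xy)(y|x))((x|x)(x)*)) nor ((x)*|(y)*) matches yx.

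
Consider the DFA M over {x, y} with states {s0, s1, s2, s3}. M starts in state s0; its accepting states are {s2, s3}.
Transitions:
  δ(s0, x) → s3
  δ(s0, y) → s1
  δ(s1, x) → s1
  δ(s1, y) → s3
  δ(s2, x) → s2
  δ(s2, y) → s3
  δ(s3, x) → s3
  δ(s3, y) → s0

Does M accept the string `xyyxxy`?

s0 --x--> s3
s3 --y--> s0
s0 --y--> s1
s1 --x--> s1
s1 --x--> s1
s1 --y--> s3
End in state s3, which is an accepting state.

accepted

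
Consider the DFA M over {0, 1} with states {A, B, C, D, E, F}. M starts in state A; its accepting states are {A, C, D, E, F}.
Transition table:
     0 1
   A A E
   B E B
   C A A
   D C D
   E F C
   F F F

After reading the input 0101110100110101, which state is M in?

A --0--> A
A --1--> E
E --0--> F
F --1--> F
F --1--> F
F --1--> F
F --0--> F
F --1--> F
F --0--> F
F --0--> F
F --1--> F
F --1--> F
F --0--> F
F --1--> F
F --0--> F
F --1--> F

F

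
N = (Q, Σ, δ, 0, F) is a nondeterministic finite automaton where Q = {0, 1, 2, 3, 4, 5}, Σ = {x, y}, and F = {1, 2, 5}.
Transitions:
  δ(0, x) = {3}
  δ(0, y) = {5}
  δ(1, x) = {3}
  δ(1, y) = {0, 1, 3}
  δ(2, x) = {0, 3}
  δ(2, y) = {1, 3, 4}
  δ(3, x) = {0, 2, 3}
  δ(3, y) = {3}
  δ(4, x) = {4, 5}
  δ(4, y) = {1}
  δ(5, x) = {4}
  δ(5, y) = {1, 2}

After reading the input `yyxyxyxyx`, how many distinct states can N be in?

Start: {0}
read y: {5}
read y: {1, 2}
read x: {0, 3}
read y: {3, 5}
read x: {0, 2, 3, 4}
read y: {1, 3, 4, 5}
read x: {0, 2, 3, 4, 5}
read y: {1, 2, 3, 4, 5}
read x: {0, 2, 3, 4, 5}
Final reachable set {0, 2, 3, 4, 5} has 5 states.

5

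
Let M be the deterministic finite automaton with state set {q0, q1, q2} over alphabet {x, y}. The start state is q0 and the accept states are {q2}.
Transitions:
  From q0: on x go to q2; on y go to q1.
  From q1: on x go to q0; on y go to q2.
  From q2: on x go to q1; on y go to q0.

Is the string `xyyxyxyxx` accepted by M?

q0 --x--> q2
q2 --y--> q0
q0 --y--> q1
q1 --x--> q0
q0 --y--> q1
q1 --x--> q0
q0 --y--> q1
q1 --x--> q0
q0 --x--> q2
End in state q2, which is an accepting state.

accepted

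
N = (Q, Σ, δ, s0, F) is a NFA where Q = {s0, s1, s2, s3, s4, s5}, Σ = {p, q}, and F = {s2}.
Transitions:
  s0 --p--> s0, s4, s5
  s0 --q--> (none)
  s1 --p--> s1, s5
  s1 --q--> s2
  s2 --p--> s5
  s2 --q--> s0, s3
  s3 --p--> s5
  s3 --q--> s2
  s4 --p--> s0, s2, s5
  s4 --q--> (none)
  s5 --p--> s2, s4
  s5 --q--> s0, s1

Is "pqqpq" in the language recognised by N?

Start: {s0}
read p: {s0, s4, s5}
read q: {s0, s1}
read q: {s2}
read p: {s5}
read q: {s0, s1}
Reachable ∩ accepting = {} — empty.

rejected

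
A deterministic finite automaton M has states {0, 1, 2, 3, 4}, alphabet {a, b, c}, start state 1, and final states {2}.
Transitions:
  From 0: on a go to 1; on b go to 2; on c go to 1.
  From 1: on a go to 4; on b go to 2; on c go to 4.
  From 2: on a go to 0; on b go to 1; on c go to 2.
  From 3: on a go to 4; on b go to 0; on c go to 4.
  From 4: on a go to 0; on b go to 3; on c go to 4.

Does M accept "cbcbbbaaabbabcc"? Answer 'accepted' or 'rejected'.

accepted

1 --c--> 4
4 --b--> 3
3 --c--> 4
4 --b--> 3
3 --b--> 0
0 --b--> 2
2 --a--> 0
0 --a--> 1
1 --a--> 4
4 --b--> 3
3 --b--> 0
0 --a--> 1
1 --b--> 2
2 --c--> 2
2 --c--> 2
End in state 2, which is an accepting state.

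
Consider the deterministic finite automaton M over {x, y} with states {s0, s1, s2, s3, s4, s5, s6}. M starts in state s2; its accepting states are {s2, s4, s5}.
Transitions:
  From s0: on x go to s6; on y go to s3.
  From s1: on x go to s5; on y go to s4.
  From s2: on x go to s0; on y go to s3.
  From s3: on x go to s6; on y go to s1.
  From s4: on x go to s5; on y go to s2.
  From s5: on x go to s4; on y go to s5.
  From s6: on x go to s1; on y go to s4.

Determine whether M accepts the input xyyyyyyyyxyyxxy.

accepted

s2 --x--> s0
s0 --y--> s3
s3 --y--> s1
s1 --y--> s4
s4 --y--> s2
s2 --y--> s3
s3 --y--> s1
s1 --y--> s4
s4 --y--> s2
s2 --x--> s0
s0 --y--> s3
s3 --y--> s1
s1 --x--> s5
s5 --x--> s4
s4 --y--> s2
End in state s2, which is an accepting state.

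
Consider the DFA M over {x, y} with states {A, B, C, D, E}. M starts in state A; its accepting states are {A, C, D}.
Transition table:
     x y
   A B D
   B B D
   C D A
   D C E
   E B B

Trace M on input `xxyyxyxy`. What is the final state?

A --x--> B
B --x--> B
B --y--> D
D --y--> E
E --x--> B
B --y--> D
D --x--> C
C --y--> A

A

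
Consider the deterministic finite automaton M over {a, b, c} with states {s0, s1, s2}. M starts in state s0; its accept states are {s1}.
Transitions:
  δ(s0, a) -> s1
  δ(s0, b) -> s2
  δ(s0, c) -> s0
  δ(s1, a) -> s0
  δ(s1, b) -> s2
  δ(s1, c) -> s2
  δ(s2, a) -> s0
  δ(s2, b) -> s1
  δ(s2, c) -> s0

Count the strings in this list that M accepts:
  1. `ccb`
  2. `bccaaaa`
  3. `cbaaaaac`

`ccb`: rejected
`bccaaaa`: rejected
`cbaaaaac`: rejected

0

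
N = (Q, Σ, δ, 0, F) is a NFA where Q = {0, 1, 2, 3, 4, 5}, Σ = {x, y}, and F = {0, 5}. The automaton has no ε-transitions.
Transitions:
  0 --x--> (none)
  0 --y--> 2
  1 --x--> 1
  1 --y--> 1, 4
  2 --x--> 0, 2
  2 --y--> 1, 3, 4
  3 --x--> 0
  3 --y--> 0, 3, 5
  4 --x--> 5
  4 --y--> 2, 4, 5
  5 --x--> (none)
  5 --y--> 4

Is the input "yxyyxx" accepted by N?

accepted

Start: {0}
read y: {2}
read x: {0, 2}
read y: {1, 2, 3, 4}
read y: {0, 1, 2, 3, 4, 5}
read x: {0, 1, 2, 5}
read x: {0, 1, 2}
Reachable ∩ accepting = {0} — nonempty.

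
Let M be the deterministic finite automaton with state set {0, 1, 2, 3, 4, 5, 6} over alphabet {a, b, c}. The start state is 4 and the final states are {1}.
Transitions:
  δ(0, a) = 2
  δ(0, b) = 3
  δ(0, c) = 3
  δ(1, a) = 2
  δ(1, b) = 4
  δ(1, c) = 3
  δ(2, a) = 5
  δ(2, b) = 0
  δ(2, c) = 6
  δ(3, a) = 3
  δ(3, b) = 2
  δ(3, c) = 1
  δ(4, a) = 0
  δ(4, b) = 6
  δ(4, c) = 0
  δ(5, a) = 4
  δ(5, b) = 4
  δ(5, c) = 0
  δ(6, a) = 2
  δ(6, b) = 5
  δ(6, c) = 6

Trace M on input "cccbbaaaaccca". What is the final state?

4 --c--> 0
0 --c--> 3
3 --c--> 1
1 --b--> 4
4 --b--> 6
6 --a--> 2
2 --a--> 5
5 --a--> 4
4 --a--> 0
0 --c--> 3
3 --c--> 1
1 --c--> 3
3 --a--> 3

3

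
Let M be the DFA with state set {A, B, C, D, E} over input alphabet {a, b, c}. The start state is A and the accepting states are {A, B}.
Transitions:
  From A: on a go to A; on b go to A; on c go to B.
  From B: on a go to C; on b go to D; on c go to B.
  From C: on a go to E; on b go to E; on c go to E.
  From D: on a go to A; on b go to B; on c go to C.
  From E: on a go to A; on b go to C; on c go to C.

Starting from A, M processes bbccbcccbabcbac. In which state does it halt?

B

A --b--> A
A --b--> A
A --c--> B
B --c--> B
B --b--> D
D --c--> C
C --c--> E
E --c--> C
C --b--> E
E --a--> A
A --b--> A
A --c--> B
B --b--> D
D --a--> A
A --c--> B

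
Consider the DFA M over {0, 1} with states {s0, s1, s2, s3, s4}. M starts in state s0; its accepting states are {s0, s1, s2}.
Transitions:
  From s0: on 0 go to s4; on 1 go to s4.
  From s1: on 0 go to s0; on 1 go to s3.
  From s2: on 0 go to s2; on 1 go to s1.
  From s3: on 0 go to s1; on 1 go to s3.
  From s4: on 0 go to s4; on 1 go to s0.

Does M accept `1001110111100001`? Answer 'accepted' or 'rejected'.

s0 --1--> s4
s4 --0--> s4
s4 --0--> s4
s4 --1--> s0
s0 --1--> s4
s4 --1--> s0
s0 --0--> s4
s4 --1--> s0
s0 --1--> s4
s4 --1--> s0
s0 --1--> s4
s4 --0--> s4
s4 --0--> s4
s4 --0--> s4
s4 --0--> s4
s4 --1--> s0
End in state s0, which is an accepting state.

accepted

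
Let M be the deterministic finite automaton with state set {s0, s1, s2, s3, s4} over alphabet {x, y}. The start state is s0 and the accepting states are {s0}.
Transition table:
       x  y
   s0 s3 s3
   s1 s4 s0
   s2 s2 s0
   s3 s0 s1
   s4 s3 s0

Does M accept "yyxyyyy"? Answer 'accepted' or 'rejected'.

s0 --y--> s3
s3 --y--> s1
s1 --x--> s4
s4 --y--> s0
s0 --y--> s3
s3 --y--> s1
s1 --y--> s0
End in state s0, which is an accepting state.

accepted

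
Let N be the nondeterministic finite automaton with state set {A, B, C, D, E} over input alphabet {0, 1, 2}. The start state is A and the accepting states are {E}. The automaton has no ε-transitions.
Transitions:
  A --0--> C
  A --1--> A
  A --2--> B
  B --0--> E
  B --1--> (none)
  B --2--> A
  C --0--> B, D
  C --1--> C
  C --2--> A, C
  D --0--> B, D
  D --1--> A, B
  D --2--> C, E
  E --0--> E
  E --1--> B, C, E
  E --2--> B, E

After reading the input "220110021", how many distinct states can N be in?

4

Start: {A}
read 2: {B}
read 2: {A}
read 0: {C}
read 1: {C}
read 1: {C}
read 0: {B, D}
read 0: {B, D, E}
read 2: {A, B, C, E}
read 1: {A, B, C, E}
Final reachable set {A, B, C, E} has 4 states.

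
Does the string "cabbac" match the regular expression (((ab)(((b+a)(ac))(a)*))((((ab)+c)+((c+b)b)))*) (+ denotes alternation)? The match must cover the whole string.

No split of cabbac into u·v has ((ab)(((b+a)(ac))(a)*)) matching u and ((((ab)+c)+((c+b)b)))* matching v.

no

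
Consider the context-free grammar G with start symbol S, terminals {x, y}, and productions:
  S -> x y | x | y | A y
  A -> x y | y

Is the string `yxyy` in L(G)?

no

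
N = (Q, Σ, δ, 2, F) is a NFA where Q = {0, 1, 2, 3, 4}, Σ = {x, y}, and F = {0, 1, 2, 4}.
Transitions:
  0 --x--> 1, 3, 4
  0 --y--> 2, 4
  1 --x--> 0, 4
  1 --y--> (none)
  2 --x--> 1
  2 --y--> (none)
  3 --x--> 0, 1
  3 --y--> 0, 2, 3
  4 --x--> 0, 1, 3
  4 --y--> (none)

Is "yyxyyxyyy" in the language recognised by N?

rejected

Start: {2}
read y: {}
The reachable set is empty and stays empty for the remaining 8 symbols.
Reachable ∩ accepting = {} — empty.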